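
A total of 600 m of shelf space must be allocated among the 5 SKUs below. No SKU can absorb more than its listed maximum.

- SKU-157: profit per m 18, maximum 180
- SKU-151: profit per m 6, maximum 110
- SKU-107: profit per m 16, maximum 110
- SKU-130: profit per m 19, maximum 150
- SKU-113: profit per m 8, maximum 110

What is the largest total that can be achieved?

Rank by profit per m: SKU-130 19 > SKU-157 18 > SKU-107 16 > SKU-113 8 > SKU-151 6.
Give SKU-130 150 to hit its cap of 150 — 450 left.
SKU-157 takes 180 to reach its cap of 180 — 270 left.
SKU-107: +110 to 110 (cap) — 160 left.
Give SKU-113 110 to hit its cap of 110 — 50 left.
Only 50 left; SKU-151 takes them to reach 50.
Total = 18×180 + 6×50 + 16×110 + 19×150 + 8×110 = 9030.

9030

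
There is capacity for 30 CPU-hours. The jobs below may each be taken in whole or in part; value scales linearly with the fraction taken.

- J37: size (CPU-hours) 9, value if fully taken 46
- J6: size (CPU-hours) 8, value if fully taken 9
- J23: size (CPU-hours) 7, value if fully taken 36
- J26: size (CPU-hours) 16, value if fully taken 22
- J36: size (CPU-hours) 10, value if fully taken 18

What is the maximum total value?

Best value per unit of size first: J23 36/7≈5.14, J37 46/9≈5.11, J36 18/10≈1.8, J26 22/16≈1.38, J6 9/8≈1.12.
All 7 CPU-hours of J23 fit (value 36) → 23 remain.
All 9 CPU-hours of J37 fit (value 46) → 14 remain.
Take all of J36 (10 CPU-hours, value 18) → 4 CPU-hours left.
Fill the last 4 CPU-hours with part of J26: 4/16 of it earns 5.5.
Total value = 105.5.

105.5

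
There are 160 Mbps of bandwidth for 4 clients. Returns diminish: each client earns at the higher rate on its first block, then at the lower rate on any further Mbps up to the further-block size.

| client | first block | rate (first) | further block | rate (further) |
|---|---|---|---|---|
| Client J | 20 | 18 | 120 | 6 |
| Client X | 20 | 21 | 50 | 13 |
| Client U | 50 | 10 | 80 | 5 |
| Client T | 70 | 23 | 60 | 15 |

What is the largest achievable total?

3140

Order all 8 blocks by rate: Client T/tier1 23 > Client X/tier1 21 > Client J/tier1 18 > Client T/tier2 15 > Client X/tier2 13 > Client U/tier1 10 > Client J/tier2 6 > Client U/tier2 5.
Client T tier1 at 23: fill all 70 → 90 left.
Client X tier1 at 21: fill all 20 → 70 left.
Client J tier1 at 18: fill all 20 → 50 left.
Client T/tier2: +50 of 60 at 15; pool empty.
Total = 23×70 + 21×20 + 18×20 + 15×50 = 3140.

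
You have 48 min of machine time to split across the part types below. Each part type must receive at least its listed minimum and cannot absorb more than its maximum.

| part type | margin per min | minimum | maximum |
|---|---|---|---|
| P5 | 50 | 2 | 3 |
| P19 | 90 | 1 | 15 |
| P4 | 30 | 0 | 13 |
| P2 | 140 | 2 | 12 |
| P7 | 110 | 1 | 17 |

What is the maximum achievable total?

5080

Meeting every minimum uses 2+1+0+2+1 = 6 min, leaving 42.
Rank by margin per min: P2 140 > P7 110 > P19 90 > P5 50 > P4 30.
Give P2 10 more to hit its cap of 12 → 32 left.
Give P7 16 more to hit its cap of 17 → 16 left.
Give P19 14 more to hit its cap of 15 → 2 left.
Give P5 1 more to hit its cap of 3 → 1 left.
P4: +1 (room for 13) → 1. Pool exhausted.
Total = 50×3 + 90×15 + 30×1 + 140×12 + 110×17 = 5080.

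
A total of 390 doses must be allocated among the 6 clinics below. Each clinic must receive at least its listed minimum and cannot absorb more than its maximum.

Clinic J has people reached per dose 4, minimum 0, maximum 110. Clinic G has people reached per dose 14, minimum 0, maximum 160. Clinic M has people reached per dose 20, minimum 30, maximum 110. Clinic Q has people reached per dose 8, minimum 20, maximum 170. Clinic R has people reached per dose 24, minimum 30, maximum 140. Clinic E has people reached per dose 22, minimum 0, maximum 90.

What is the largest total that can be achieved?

8120

Meeting every minimum uses 0+0+30+20+30+0 = 80 doses, leaving 310.
Order the clinics by people reached per dose: Clinic R 24 > Clinic E 22 > Clinic M 20 > Clinic G 14 > Clinic Q 8 > Clinic J 4.
Give Clinic R 110 more to hit its cap of 140 → 200 left.
Give Clinic E 90 more to hit its cap of 90 → 110 left.
Clinic M takes 80 more to reach its cap of 110 → 30 left.
Clinic G has room for 160 more but only 30 remain, so it gets 30.
Total = 14×30 + 20×110 + 8×20 + 24×140 + 22×90 = 8120.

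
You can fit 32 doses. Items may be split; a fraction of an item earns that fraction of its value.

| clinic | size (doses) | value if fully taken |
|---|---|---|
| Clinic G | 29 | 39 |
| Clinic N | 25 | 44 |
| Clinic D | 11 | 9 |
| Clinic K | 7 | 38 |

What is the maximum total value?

82

Rank by value-to-size ratio: Clinic K 38/7≈5.43, Clinic N 44/25≈1.76, Clinic G 39/29≈1.34, Clinic D 9/11≈0.818.
Clinic K: take in full, 7 doses for value 38 → 25 left.
Clinic N: take in full, 25 doses for value 44 → 0 left.
Total value = 82.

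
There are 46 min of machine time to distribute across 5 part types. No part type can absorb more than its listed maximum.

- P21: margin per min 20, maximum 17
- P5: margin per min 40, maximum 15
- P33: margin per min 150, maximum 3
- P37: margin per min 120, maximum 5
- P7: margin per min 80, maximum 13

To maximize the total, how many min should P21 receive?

Order the part types by margin per min: P33 150 > P37 120 > P7 80 > P5 40 > P21 20.
Give P33 3 to hit its cap of 3 ; 43 left.
Give P37 5 to hit its cap of 5 ; 38 left.
P7: +13 to 13 (cap) ; 25 left.
Give P5 15 to hit its cap of 15 ; 10 left.
P21 has room for 17 but only 10 remain, so it gets 10.

10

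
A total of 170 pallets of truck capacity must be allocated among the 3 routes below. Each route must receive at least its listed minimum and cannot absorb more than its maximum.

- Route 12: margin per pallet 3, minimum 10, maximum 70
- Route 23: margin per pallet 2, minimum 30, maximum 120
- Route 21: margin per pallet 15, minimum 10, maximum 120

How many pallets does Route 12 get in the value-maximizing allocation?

Meeting every minimum uses 10+30+10 = 50 pallets, leaving 120.
Highest margin per pallet first: Route 21 15 > Route 12 3 > Route 23 2.
Route 21: +110 to 120 (cap) → 10 left.
Only 10 left; Route 12 takes them to reach 20.

20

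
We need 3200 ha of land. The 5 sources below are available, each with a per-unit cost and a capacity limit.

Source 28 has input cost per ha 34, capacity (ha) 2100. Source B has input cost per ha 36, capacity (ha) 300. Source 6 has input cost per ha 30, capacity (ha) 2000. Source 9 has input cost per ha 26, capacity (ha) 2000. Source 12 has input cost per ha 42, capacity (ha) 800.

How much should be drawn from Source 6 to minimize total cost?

Use sources in increasing cost order.
Source 9 (26): use full 2000 — 1200 ha to go.
Source 6 (30): take the remaining 1200 — done.
Source 28, Source B, Source 12: unused.

1200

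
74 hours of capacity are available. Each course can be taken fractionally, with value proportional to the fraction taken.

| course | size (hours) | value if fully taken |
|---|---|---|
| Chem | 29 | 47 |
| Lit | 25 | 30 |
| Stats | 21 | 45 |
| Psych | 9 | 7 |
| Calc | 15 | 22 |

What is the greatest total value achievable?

124.8

Best value per unit of size first: Stats 45/21≈2.14, Chem 47/29≈1.62, Calc 22/15≈1.47, Lit 30/25≈1.2, Psych 7/9≈0.778.
Take all of Stats (21 hours, value 45) — 53 hours left.
Chem: take in full, 29 hours for value 47 — 24 left.
Take all of Calc (15 hours, value 22) — 9 hours left.
Fill the last 9 hours with part of Lit: 9/25 of it earns 10.8.
Total value = 124.8.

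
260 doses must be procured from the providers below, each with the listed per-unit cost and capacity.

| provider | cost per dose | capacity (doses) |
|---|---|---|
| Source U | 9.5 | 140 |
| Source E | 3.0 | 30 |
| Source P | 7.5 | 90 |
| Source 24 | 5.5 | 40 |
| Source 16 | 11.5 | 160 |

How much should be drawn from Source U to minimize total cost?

100

Fill from the cheapest provider first.
Source E (3.0): use full 30 — 230 doses to go.
Take 40 from Source 24 at 5.5 — need 190 more.
Source P (7.5): use full 90 — 100 doses to go.
Take 100 from Source U at 9.5 to finish.
Source 16: unused.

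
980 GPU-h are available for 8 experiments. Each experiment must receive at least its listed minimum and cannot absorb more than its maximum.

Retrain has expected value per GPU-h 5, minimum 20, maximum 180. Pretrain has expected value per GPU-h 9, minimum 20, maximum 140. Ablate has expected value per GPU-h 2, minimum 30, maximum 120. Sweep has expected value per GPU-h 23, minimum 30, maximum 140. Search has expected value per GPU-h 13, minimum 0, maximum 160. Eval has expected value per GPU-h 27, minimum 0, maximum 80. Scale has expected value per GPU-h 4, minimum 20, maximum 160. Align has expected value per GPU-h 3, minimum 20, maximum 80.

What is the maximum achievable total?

Meeting every minimum uses 20+20+30+30+0+0+20+20 = 140 GPU-h, leaving 840.
Rank by expected value per GPU-h: Eval 27 > Sweep 23 > Search 13 > Pretrain 9 > Retrain 5 > Scale 4 > Align 3 > Ablate 2.
Eval: +80 to 80 (cap) — 760 left.
Sweep: +110 to 140 (cap) — 650 left.
Search: +160 to 160 (cap) — 490 left.
Pretrain: +120 to 140 (cap) — 370 left.
Give Retrain 160 more to hit its cap of 180 — 210 left.
Give Scale 140 more to hit its cap of 160 — 70 left.
Align takes 60 more to reach its cap of 80 — 10 left.
Ablate: +10 (room for 90) → 40. Pool exhausted.
Total = 5×180 + 9×140 + 2×40 + 23×140 + 13×160 + 27×80 + 4×160 + 3×80 = 10580.

10580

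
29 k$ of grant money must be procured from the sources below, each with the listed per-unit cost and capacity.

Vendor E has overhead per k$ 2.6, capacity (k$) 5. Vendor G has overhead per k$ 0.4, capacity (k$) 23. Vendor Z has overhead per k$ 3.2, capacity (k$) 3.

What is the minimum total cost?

Use sources in increasing cost order.
Take 23 from Vendor G at 0.4 — need 6 more.
Vendor E at 2.6: take all 5 k$ — 1 still needed.
Vendor Z at 3.2: take 1 of its 3 — requirement met.
Cost = 23×0.4 + 5×2.6 + 1×3.2 = 25.4.

25.4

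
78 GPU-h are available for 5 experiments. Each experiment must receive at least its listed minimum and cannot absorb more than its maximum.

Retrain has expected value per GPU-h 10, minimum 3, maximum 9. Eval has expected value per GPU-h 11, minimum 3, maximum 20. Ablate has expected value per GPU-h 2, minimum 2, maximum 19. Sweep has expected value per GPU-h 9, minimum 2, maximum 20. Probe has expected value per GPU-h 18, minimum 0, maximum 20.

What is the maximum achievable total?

868

Meeting every minimum uses 3+3+2+2+0 = 10 GPU-h, leaving 68.
Highest expected value per GPU-h first: Probe 18 > Eval 11 > Retrain 10 > Sweep 9 > Ablate 2.
Probe takes 20 more to reach its cap of 20 — 48 left.
Give Eval 17 more to hit its cap of 20 — 31 left.
Retrain takes 6 more to reach its cap of 9 — 25 left.
Sweep: +18 to 20 (cap) — 7 left.
Ablate: +7 (room for 17) → 9. Pool exhausted.
Total = 10×9 + 11×20 + 2×9 + 9×20 + 18×20 = 868.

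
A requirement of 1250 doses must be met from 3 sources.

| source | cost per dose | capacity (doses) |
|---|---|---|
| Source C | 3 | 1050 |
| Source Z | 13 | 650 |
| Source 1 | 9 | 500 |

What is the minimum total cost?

Use sources in increasing cost order.
Take 1050 from Source C at 3 ; need 200 more.
Source 1 at 9: take 200 of its 500 ; requirement met.
Source Z: unused.
Cost = 1050×3 + 200×9 = 4950.

4950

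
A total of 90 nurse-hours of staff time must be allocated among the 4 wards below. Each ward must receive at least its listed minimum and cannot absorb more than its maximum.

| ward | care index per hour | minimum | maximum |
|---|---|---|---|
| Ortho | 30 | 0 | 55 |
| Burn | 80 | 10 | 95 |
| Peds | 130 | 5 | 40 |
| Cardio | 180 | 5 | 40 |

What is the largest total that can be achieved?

Meeting every minimum uses 0+10+5+5 = 20 nurse-hours, leaving 70.
Rank by care index per hour: Cardio 180 > Peds 130 > Burn 80 > Ortho 30.
Cardio takes 35 more to reach its cap of 40 — 35 left.
Peds takes 35 more to reach its cap of 40 — 0 left.
Total = 80×10 + 130×40 + 180×40 = 13200.

13200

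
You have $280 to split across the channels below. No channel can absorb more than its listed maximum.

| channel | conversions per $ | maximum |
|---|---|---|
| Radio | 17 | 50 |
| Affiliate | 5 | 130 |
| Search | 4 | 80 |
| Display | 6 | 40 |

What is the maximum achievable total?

Order the channels by conversions per $: Radio 17 > Display 6 > Affiliate 5 > Search 4.
Radio: +50 to 50 (cap) ; 230 left.
Give Display 40 to hit its cap of 40 ; 190 left.
Affiliate: +130 to 130 (cap) ; 60 left.
Search has room for 80 but only 60 remain, so it gets 60.
Total = 17×50 + 5×130 + 4×60 + 6×40 = 1980.

1980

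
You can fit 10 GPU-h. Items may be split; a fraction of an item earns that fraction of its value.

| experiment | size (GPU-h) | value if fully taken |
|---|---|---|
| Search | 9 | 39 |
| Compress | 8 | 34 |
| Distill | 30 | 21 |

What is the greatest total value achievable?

Sort by value density: Search 39/9≈4.33, Compress 34/8≈4.25, Distill 21/30≈0.7.
Take all of Search (9 GPU-h, value 39) ; 1 GPU-h left.
Fill the last 1 GPU-h with part of Compress: 1/8 of it earns 4.25.
Total value = 43.25.

43.25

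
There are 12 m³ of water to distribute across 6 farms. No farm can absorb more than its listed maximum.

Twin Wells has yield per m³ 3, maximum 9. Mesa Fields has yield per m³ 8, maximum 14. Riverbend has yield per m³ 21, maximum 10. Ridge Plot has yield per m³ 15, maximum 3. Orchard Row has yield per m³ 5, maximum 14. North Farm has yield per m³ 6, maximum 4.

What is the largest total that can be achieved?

240

Rank by yield per m³: Riverbend 21 > Ridge Plot 15 > Mesa Fields 8 > North Farm 6 > Orchard Row 5 > Twin Wells 3.
Give Riverbend 10 to hit its cap of 10 — 2 left.
Ridge Plot has room for 3 but only 2 remain, so it gets 2.
Total = 21×10 + 15×2 = 240.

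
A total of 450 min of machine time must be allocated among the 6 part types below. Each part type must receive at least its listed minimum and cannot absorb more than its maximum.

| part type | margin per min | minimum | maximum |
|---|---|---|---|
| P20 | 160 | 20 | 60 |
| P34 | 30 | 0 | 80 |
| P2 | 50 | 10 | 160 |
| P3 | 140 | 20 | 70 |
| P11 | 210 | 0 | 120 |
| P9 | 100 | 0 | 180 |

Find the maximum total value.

Meeting every minimum uses 20+0+10+20+0+0 = 50 min, leaving 400.
Order the part types by margin per min: P11 210 > P20 160 > P3 140 > P9 100 > P2 50 > P34 30.
P11 takes 120 more to reach its cap of 120 ; 280 left.
P20 takes 40 more to reach its cap of 60 ; 240 left.
P3: +50 to 70 (cap) ; 190 left.
P9 takes 180 more to reach its cap of 180 ; 10 left.
P2: +10 (room for 150) → 20. Pool exhausted.
Total = 160×60 + 50×20 + 140×70 + 210×120 + 100×180 = 63600.

63600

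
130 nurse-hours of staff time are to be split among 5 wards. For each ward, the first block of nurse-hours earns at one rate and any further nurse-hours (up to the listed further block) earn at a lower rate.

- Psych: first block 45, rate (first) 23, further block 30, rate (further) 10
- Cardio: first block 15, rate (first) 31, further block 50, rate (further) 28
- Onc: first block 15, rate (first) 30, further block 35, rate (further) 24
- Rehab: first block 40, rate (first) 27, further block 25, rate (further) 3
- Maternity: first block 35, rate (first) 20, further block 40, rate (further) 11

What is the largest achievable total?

3635

Rank every tier by rate: Cardio/T1 31 > Onc/T1 30 > Cardio/T2 28 > Rehab/T1 27 > Onc/T2 24 > Psych/T1 23 > Maternity/T1 20 > Maternity/T2 11 > Psych/T2 10 > Rehab/T2 3.
Cardio/T1 (31): +15 ; 115 left.
Fill Onc T1 block (15 at 30) ; 100 left.
Cardio T2 at 28: fill all 50 ; 50 left.
Fill Rehab T1 block (40 at 27) ; 10 left.
Onc T2 at 24: only 10 left, fill 10.
Total = 31×15 + 30×15 + 28×50 + 27×40 + 24×10 = 3635.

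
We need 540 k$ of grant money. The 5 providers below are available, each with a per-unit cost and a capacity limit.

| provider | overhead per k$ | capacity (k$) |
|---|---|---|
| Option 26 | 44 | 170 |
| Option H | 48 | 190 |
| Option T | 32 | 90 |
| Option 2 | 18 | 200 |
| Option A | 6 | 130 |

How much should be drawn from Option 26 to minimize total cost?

120

Use providers in increasing cost order.
Take 130 from Option A at 6 — need 410 more.
Option 2 (18): use full 200 — 210 k$ to go.
Option T at 32: take all 90 k$ — 120 still needed.
Take 120 from Option 26 at 44 to finish.
Option H: unused.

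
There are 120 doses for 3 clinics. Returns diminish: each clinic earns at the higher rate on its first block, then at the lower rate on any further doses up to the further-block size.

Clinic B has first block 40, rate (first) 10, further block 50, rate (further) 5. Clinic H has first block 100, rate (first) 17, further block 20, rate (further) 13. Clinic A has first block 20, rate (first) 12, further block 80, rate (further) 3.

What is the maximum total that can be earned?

Rank every tier by rate: Clinic H/tier1 17 > Clinic H/tier2 13 > Clinic A/tier1 12 > Clinic B/tier1 10 > Clinic B/tier2 5 > Clinic A/tier2 3.
Clinic H/tier1 (17): +100 — 20 left.
Clinic H tier2 at 13: fill all 20 — 0 left.
Total = 17×100 + 13×20 = 1960.

1960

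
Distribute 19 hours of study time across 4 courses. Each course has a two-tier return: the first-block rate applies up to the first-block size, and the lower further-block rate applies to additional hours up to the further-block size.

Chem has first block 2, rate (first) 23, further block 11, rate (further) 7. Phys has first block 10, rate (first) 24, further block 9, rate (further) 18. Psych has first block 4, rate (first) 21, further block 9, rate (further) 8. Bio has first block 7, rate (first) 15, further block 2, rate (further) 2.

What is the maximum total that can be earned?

Rank every tier by rate: Phys/first 24 > Chem/first 23 > Psych/first 21 > Phys/second 18 > Bio/first 15 > Psych/second 8 > Chem/second 7 > Bio/second 2.
Phys/first (24): +10 — 9 left.
Chem first at 23: fill all 2 — 7 left.
Psych first at 21: fill all 4 — 3 left.
3 remain; put them into Phys second at 18.
Total = 24×10 + 23×2 + 21×4 + 18×3 = 424.

424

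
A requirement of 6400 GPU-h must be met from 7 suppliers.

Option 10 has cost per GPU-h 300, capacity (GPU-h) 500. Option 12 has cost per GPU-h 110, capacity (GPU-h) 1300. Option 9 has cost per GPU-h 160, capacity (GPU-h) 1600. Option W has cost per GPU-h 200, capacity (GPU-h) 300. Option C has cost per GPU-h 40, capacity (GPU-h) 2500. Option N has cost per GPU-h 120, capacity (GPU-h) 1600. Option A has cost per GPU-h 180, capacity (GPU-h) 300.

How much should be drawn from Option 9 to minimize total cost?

1000

Fill from the cheapest supplier first.
Option C at 40: take all 2500 GPU-h → 3900 still needed.
Option 12 (110): use full 1300 → 2600 GPU-h to go.
Take 1600 from Option N at 120 → need 1000 more.
Take 1000 from Option 9 at 160 to finish.
Option A, Option W, Option 10: unused.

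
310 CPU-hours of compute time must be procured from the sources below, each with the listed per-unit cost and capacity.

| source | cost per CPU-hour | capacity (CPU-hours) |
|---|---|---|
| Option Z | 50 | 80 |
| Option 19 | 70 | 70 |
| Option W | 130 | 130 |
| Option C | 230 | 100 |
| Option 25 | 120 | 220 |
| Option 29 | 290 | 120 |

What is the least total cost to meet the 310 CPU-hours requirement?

28100

Use sources in increasing cost order.
Option Z at 50: take all 80 CPU-hours → 230 still needed.
Option 19 at 70: take all 70 CPU-hours → 160 still needed.
Option 25 (120): take the remaining 160 → done.
Option W, Option C, Option 29: unused.
Cost = 80×50 + 70×70 + 160×120 = 28100.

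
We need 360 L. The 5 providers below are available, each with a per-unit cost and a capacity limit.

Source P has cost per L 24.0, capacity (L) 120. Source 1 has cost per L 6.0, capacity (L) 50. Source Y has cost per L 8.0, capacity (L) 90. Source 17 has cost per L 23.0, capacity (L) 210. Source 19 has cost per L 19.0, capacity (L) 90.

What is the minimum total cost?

5720

Cheapest first:
Source 1 at 6.0: take all 50 L — 310 still needed.
Source Y at 8.0: take all 90 L — 220 still needed.
Source 19 (19.0): use full 90 — 130 L to go.
Take 130 from Source 17 at 23.0 to finish.
Source P: unused.
Cost = 50×6.0 + 90×8.0 + 90×19.0 + 130×23.0 = 5720.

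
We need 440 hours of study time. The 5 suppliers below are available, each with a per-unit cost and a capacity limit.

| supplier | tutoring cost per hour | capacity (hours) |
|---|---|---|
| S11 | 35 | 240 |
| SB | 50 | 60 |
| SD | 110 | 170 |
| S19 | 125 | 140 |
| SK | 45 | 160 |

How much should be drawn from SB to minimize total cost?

Cheapest first:
S11 at 35: take all 240 hours ; 200 still needed.
Take 160 from SK at 45 ; need 40 more.
Take 40 from SB at 50 to finish.
SD, S19: unused.

40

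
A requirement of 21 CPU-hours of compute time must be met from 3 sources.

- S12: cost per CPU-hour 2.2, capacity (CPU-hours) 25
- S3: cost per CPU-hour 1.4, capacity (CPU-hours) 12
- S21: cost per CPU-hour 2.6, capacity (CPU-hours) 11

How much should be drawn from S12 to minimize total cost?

Fill from the cheapest source first.
S3 (1.4): use full 12 ; 9 CPU-hours to go.
S12 at 2.2: take 9 of its 25 ; requirement met.
S21: unused.

9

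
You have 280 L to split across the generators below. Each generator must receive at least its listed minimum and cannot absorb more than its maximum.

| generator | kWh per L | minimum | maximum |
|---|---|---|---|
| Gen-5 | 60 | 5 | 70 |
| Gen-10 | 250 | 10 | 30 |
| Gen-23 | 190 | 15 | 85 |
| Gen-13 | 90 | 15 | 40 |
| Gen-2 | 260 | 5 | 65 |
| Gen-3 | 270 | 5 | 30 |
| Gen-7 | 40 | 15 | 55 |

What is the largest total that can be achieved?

53750

Meeting every minimum uses 5+10+15+15+5+5+15 = 70 L, leaving 210.
Highest kWh per L first: Gen-3 270 > Gen-2 260 > Gen-10 250 > Gen-23 190 > Gen-13 90 > Gen-5 60 > Gen-7 40.
Gen-3 takes 25 more to reach its cap of 30 — 185 left.
Give Gen-2 60 more to hit its cap of 65 — 125 left.
Gen-10: +20 to 30 (cap) — 105 left.
Gen-23: +70 to 85 (cap) — 35 left.
Gen-13: +25 to 40 (cap) — 10 left.
Only 10 left; Gen-5 takes them to reach 15.
Total = 60×15 + 250×30 + 190×85 + 90×40 + 260×65 + 270×30 + 40×15 = 53750.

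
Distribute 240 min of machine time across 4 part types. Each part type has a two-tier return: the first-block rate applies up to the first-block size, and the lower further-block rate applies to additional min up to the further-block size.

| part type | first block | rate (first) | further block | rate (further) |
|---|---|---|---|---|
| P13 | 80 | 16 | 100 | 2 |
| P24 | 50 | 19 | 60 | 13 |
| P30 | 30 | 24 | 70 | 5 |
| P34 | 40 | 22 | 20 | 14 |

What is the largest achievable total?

4370

Order all 8 blocks by rate: P30/tier1 24 > P34/tier1 22 > P24/tier1 19 > P13/tier1 16 > P34/tier2 14 > P24/tier2 13 > P30/tier2 5 > P13/tier2 2.
Fill P30 tier1 block (30 at 24) — 210 left.
Fill P34 tier1 block (40 at 22) — 170 left.
P24/tier1 (19): +50 — 120 left.
P13 tier1 at 16: fill all 80 — 40 left.
P34 tier2 at 14: fill all 20 — 20 left.
20 remain; put them into P24 tier2 at 13.
Total = 24×30 + 22×40 + 19×50 + 16×80 + 14×20 + 13×20 = 4370.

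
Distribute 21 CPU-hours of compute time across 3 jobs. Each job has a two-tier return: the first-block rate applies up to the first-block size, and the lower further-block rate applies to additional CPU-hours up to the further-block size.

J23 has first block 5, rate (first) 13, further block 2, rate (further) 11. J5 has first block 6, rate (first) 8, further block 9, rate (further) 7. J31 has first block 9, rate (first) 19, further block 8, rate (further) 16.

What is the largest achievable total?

Order all 6 blocks by rate: J31/tier1 19 > J31/tier2 16 > J23/tier1 13 > J23/tier2 11 > J5/tier1 8 > J5/tier2 7.
J31 tier1 at 19: fill all 9 ; 12 left.
Fill J31 tier2 block (8 at 16) ; 4 left.
J23/tier1: +4 of 5 at 13; pool empty.
Total = 19×9 + 16×8 + 13×4 = 351.

351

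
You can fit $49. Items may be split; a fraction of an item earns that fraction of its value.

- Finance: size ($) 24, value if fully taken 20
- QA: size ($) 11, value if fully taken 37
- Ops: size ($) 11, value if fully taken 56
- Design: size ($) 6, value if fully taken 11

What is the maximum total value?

121.5

Rank by value-to-size ratio: Ops 56/11≈5.09, QA 37/11≈3.36, Design 11/6≈1.83, Finance 20/24≈0.833.
All 11 $ of Ops fit (value 56) → 38 remain.
Take all of QA (11 $, value 37) → 27 $ left.
Take all of Design (6 $, value 11) → 21 $ left.
Only 21 $ remain; take 21/24 of Finance for value 20×21/24 = 17.5.
Total value = 121.5.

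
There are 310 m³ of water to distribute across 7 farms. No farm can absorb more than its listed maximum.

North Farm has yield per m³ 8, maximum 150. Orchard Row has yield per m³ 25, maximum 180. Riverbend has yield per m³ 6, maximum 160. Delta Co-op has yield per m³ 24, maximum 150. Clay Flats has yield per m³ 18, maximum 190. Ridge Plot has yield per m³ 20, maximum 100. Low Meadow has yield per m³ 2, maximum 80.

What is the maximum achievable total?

Rank by yield per m³: Orchard Row 25 > Delta Co-op 24 > Ridge Plot 20 > Clay Flats 18 > North Farm 8 > Riverbend 6 > Low Meadow 2.
Orchard Row: +180 to 180 (cap) → 130 left.
Delta Co-op has room for 150 but only 130 remain, so it gets 130.
Total = 25×180 + 24×130 = 7620.

7620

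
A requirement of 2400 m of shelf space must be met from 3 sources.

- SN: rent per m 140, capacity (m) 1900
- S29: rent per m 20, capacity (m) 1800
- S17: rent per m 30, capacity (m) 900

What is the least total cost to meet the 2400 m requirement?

54000

Fill from the cheapest source first.
S29 (20): use full 1800 — 600 m to go.
Take 600 from S17 at 30 to finish.
SN: unused.
Cost = 1800×20 + 600×30 = 54000.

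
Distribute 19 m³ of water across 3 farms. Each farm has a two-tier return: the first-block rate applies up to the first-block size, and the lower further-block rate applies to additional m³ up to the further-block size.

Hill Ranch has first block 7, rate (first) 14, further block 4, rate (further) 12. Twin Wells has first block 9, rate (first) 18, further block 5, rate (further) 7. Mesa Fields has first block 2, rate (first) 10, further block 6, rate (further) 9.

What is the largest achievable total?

296

Treat each block as its own option and order by rate: Twin Wells/tier1 18 > Hill Ranch/tier1 14 > Hill Ranch/tier2 12 > Mesa Fields/tier1 10 > Mesa Fields/tier2 9 > Twin Wells/tier2 7.
Fill Twin Wells tier1 block (9 at 18) — 10 left.
Hill Ranch/tier1 (14): +7 — 3 left.
Hill Ranch/tier2: +3 of 4 at 12; pool empty.
Total = 18×9 + 14×7 + 12×3 = 296.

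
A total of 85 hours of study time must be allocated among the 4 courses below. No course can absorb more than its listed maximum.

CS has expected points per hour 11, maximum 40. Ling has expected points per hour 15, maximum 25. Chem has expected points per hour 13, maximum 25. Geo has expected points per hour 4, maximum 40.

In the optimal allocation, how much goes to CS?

35

Rank by expected points per hour: Ling 15 > Chem 13 > CS 11 > Geo 4.
Ling takes 25 to reach its cap of 25 ; 60 left.
Chem: +25 to 25 (cap) ; 35 left.
Only 35 left; CS takes them to reach 35.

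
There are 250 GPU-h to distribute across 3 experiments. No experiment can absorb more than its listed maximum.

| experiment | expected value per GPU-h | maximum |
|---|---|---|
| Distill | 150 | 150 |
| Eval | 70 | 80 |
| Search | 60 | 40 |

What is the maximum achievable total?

Rank by expected value per GPU-h: Distill 150 > Eval 70 > Search 60.
Distill: +150 to 150 (cap) → 100 left.
Eval takes 80 to reach its cap of 80 → 20 left.
Search has room for 40 but only 20 remain, so it gets 20.
Total = 150×150 + 70×80 + 60×20 = 29300.

29300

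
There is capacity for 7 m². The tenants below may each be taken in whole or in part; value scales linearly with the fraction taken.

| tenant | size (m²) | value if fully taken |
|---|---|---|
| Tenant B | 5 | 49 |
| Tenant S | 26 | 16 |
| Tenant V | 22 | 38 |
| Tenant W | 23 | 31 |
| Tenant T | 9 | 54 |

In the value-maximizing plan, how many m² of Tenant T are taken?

2

Sort by value density: Tenant B 49/5≈9.8, Tenant T 54/9≈6, Tenant V 38/22≈1.73, Tenant W 31/23≈1.35, Tenant S 16/26≈0.615.
All 5 m² of Tenant B fit (value 49) → 2 remain.
Only 2 m² remain; take 2/9 of Tenant T for value 54×2/9 = 12.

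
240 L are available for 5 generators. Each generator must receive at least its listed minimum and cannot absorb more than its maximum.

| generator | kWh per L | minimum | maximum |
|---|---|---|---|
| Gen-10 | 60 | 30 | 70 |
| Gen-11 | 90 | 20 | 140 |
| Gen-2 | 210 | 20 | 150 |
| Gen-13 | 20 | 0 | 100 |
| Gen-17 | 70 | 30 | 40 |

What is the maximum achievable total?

38100

Meeting every minimum uses 30+20+20+0+30 = 100 L, leaving 140.
Order the generators by kWh per L: Gen-2 210 > Gen-11 90 > Gen-17 70 > Gen-10 60 > Gen-13 20.
Gen-2 takes 130 more to reach its cap of 150 ; 10 left.
Gen-11 has room for 120 more but only 10 remain, so it gets 30.
Total = 60×30 + 90×30 + 210×150 + 70×30 = 38100.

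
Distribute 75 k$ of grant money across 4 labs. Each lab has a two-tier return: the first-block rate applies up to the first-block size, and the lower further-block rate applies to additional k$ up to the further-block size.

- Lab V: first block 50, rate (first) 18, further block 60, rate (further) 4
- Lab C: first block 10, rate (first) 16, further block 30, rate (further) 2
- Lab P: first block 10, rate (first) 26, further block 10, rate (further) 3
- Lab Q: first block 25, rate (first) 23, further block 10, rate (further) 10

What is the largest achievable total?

1555

Order all 8 blocks by rate: Lab P/first 26 > Lab Q/first 23 > Lab V/first 18 > Lab C/first 16 > Lab Q/second 10 > Lab V/second 4 > Lab P/second 3 > Lab C/second 2.
Fill Lab P first block (10 at 26) — 65 left.
Lab Q first at 23: fill all 25 — 40 left.
40 remain; put them into Lab V first at 18.
Total = 26×10 + 23×25 + 18×40 = 1555.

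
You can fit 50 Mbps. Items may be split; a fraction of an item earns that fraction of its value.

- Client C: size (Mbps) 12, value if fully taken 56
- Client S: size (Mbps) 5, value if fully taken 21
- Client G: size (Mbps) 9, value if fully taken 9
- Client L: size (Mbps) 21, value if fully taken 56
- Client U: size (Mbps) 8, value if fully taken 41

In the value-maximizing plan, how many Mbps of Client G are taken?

4

Rank by value-to-size ratio: Client U 41/8≈5.12, Client C 56/12≈4.67, Client S 21/5≈4.2, Client L 56/21≈2.67, Client G 9/9≈1.
Take all of Client U (8 Mbps, value 41) ; 42 Mbps left.
Take all of Client C (12 Mbps, value 56) ; 30 Mbps left.
Take all of Client S (5 Mbps, value 21) ; 25 Mbps left.
Client L: take in full, 21 Mbps for value 56 ; 4 left.
Fill the last 4 Mbps with part of Client G: 4/9 of it earns 4.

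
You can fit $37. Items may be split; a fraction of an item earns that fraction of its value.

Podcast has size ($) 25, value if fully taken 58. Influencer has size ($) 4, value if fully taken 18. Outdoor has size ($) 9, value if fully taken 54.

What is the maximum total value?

Best value per unit of size first: Outdoor 54/9≈6, Influencer 18/4≈4.5, Podcast 58/25≈2.32.
All 9 $ of Outdoor fit (value 54) ; 28 remain.
All 4 $ of Influencer fit (value 18) ; 24 remain.
Fill the last 24 $ with part of Podcast: 24/25 of it earns 55.68.
Total value = 127.68.

127.68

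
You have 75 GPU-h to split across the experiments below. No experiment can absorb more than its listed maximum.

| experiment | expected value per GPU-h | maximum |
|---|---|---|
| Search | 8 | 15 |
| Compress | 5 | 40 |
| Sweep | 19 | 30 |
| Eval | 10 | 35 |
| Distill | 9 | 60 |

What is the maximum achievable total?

1010

Rank by expected value per GPU-h: Sweep 19 > Eval 10 > Distill 9 > Search 8 > Compress 5.
Sweep: +30 to 30 (cap) ; 45 left.
Give Eval 35 to hit its cap of 35 ; 10 left.
Only 10 left; Distill takes them to reach 10.
Total = 19×30 + 10×35 + 9×10 = 1010.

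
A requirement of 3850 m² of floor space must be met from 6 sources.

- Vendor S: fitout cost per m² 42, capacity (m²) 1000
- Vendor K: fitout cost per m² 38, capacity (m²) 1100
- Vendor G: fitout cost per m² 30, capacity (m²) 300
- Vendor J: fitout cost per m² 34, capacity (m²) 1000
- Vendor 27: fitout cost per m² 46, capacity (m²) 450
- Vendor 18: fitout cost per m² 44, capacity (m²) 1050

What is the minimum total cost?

Cheapest first:
Vendor G (30): use full 300 — 3550 m² to go.
Vendor J (34): use full 1000 — 2550 m² to go.
Take 1100 from Vendor K at 38 — need 1450 more.
Vendor S (42): use full 1000 — 450 m² to go.
Take 450 from Vendor 18 at 44 to finish.
Vendor 27: unused.
Cost = 300×30 + 1000×34 + 1100×38 + 1000×42 + 450×44 = 146600.

146600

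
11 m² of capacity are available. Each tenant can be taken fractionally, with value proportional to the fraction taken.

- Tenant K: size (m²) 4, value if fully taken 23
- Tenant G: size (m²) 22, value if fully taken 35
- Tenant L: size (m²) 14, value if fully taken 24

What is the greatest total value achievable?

35

Best value per unit of size first: Tenant K 23/4≈5.75, Tenant L 24/14≈1.71, Tenant G 35/22≈1.59.
Tenant K: take in full, 4 m² for value 23 → 7 left.
Only 7 m² remain; take 7/14 of Tenant L for value 24×7/14 = 12.
Total value = 35.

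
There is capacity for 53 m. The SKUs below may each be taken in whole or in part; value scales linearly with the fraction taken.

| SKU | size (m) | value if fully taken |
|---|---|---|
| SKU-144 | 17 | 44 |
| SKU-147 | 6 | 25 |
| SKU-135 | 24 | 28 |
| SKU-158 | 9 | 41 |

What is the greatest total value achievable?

134.5

Sort by value density: SKU-158 41/9≈4.56, SKU-147 25/6≈4.17, SKU-144 44/17≈2.59, SKU-135 28/24≈1.17.
All 9 m of SKU-158 fit (value 41) → 44 remain.
SKU-147: take in full, 6 m for value 25 → 38 left.
SKU-144: take in full, 17 m for value 44 → 21 left.
21 m left: a 21/24 share of SKU-135 gives 28×21/24 = 24.5.
Total value = 134.5.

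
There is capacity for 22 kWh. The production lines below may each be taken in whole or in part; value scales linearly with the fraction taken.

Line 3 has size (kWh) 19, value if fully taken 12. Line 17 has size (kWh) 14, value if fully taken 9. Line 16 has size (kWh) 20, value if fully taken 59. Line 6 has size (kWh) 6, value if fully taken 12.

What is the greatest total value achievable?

63

Rank by value-to-size ratio: Line 16 59/20≈2.95, Line 6 12/6≈2, Line 17 9/14≈0.643, Line 3 12/19≈0.632.
All 20 kWh of Line 16 fit (value 59) — 2 remain.
2 kWh left: a 2/6 share of Line 6 gives 12×2/6 = 4.
Total value = 63.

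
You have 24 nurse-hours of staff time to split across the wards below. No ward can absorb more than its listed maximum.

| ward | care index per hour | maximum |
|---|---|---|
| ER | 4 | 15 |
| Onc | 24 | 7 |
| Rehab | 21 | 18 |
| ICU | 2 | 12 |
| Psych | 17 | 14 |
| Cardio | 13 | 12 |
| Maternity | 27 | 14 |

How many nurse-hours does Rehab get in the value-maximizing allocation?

3

Rank by care index per hour: Maternity 27 > Onc 24 > Rehab 21 > Psych 17 > Cardio 13 > ER 4 > ICU 2.
Maternity takes 14 to reach its cap of 14 — 10 left.
Onc takes 7 to reach its cap of 7 — 3 left.
Rehab has room for 18 but only 3 remain, so it gets 3.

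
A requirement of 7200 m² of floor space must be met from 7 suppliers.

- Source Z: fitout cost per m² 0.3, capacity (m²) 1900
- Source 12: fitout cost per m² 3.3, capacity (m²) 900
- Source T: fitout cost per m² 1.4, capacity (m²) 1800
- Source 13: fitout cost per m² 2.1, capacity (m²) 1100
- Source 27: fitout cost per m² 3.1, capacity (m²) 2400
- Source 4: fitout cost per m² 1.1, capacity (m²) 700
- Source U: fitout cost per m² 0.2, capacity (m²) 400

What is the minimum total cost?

10280

Fill from the cheapest supplier first.
Source U (0.2): use full 400 → 6800 m² to go.
Source Z (0.3): use full 1900 → 4900 m² to go.
Take 700 from Source 4 at 1.1 → need 4200 more.
Source T (1.4): use full 1800 → 2400 m² to go.
Take 1100 from Source 13 at 2.1 → need 1300 more.
Source 27 at 3.1: take 1300 of its 2400 → requirement met.
Source 12: unused.
Cost = 400×0.2 + 1900×0.3 + 700×1.1 + 1800×1.4 + 1100×2.1 + 1300×3.1 = 10280.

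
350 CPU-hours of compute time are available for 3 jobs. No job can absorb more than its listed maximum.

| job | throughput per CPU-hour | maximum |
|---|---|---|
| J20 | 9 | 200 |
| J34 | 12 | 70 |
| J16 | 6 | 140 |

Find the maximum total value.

3120

Highest throughput per CPU-hour first: J34 12 > J20 9 > J16 6.
J34: +70 to 70 (cap) — 280 left.
Give J20 200 to hit its cap of 200 — 80 left.
Only 80 left; J16 takes them to reach 80.
Total = 9×200 + 12×70 + 6×80 = 3120.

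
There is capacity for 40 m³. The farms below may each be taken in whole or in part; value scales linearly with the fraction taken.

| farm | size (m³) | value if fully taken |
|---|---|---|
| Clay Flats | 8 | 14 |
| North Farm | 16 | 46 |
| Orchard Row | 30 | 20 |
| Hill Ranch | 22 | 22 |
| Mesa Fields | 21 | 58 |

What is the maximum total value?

Rank by value-to-size ratio: North Farm 46/16≈2.88, Mesa Fields 58/21≈2.76, Clay Flats 14/8≈1.75, Hill Ranch 22/22≈1, Orchard Row 20/30≈0.667.
North Farm: take in full, 16 m³ for value 46 ; 24 left.
Mesa Fields: take in full, 21 m³ for value 58 ; 3 left.
Only 3 m³ remain; take 3/8 of Clay Flats for value 14×3/8 = 5.25.
Total value = 109.25.

109.25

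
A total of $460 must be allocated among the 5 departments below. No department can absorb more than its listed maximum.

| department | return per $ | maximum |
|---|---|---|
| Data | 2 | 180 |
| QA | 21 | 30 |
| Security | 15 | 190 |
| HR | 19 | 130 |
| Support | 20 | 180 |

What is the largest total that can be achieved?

Rank by return per $: QA 21 > Support 20 > HR 19 > Security 15 > Data 2.
QA takes 30 to reach its cap of 30 → 430 left.
Give Support 180 to hit its cap of 180 → 250 left.
HR takes 130 to reach its cap of 130 → 120 left.
Security has room for 190 but only 120 remain, so it gets 120.
Total = 21×30 + 15×120 + 19×130 + 20×180 = 8500.

8500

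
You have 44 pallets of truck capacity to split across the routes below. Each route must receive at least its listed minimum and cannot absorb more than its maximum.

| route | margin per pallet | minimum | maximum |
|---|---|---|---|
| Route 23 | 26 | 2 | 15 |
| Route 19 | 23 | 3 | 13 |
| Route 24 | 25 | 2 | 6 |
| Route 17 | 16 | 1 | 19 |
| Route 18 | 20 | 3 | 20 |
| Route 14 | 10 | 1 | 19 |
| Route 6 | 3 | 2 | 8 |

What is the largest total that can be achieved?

991

Meeting every minimum uses 2+3+2+1+3+1+2 = 14 pallets, leaving 30.
Order the routes by margin per pallet: Route 23 26 > Route 24 25 > Route 19 23 > Route 18 20 > Route 17 16 > Route 14 10 > Route 6 3.
Route 23 takes 13 more to reach its cap of 15 ; 17 left.
Route 24: +4 to 6 (cap) ; 13 left.
Route 19: +10 to 13 (cap) ; 3 left.
Route 18: +3 (room for 17) → 6. Pool exhausted.
Total = 26×15 + 23×13 + 25×6 + 16×1 + 20×6 + 10×1 + 3×2 = 991.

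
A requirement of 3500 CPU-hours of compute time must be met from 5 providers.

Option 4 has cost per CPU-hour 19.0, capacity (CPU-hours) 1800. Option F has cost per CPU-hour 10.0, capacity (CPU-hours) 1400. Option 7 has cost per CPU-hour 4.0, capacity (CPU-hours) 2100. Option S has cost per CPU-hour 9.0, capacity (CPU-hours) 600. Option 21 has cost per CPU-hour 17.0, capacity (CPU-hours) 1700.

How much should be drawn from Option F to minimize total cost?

Cheapest first:
Option 7 (4.0): use full 2100 ; 1400 CPU-hours to go.
Option S at 9.0: take all 600 CPU-hours ; 800 still needed.
Option F (10.0): take the remaining 800 ; done.
Option 21, Option 4: unused.

800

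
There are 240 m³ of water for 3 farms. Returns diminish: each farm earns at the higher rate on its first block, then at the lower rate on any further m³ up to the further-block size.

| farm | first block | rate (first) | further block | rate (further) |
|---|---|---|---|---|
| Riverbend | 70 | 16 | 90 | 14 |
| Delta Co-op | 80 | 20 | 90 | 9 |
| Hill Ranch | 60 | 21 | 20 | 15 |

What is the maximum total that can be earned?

Rank every tier by rate: Hill Ranch/first 21 > Delta Co-op/first 20 > Riverbend/first 16 > Hill Ranch/second 15 > Riverbend/second 14 > Delta Co-op/second 9.
Hill Ranch first at 21: fill all 60 ; 180 left.
Fill Delta Co-op first block (80 at 20) ; 100 left.
Riverbend first at 16: fill all 70 ; 30 left.
Hill Ranch second at 15: fill all 20 ; 10 left.
10 remain; put them into Riverbend second at 14.
Total = 21×60 + 20×80 + 16×70 + 15×20 + 14×10 = 4420.

4420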